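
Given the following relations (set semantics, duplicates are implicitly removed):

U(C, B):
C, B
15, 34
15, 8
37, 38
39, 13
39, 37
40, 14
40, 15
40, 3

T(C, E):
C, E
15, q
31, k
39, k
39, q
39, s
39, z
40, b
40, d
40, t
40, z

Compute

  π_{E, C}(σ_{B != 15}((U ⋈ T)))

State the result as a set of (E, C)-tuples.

U ⋈ T (natural join on C): {(15, 34, q), (15, 8, q), (39, 13, k), (39, 13, q), (39, 13, s), (39, 13, z), (39, 37, k), (39, 37, q), (39, 37, s), (39, 37, z), (40, 14, b), (40, 14, d), (40, 14, t), (40, 14, z), (40, 15, b), (40, 15, d), (40, 15, t), (40, 15, z), (40, 3, b), (40, 3, d), (40, 3, t), (40, 3, z)}
Apply σ_{B != 15}; surviving tuples: {(15, 34, q), (15, 8, q), (39, 13, k), (39, 13, q), (39, 13, s), (39, 13, z), (39, 37, k), (39, 37, q), (39, 37, s), (39, 37, z), (40, 14, b), (40, 14, d), (40, 14, t), (40, 14, z), (40, 3, b), (40, 3, d), (40, 3, t), (40, 3, z)}
π[E, C]: project onto (E, C) (9 duplicate(s) eliminated) → {(b, 40), (d, 40), (k, 39), (q, 15), (q, 39), (s, 39), (t, 40), (z, 39), (z, 40)}

{(b, 40), (d, 40), (k, 39), (q, 15), (q, 39), (s, 39), (t, 40), (z, 39), (z, 40)}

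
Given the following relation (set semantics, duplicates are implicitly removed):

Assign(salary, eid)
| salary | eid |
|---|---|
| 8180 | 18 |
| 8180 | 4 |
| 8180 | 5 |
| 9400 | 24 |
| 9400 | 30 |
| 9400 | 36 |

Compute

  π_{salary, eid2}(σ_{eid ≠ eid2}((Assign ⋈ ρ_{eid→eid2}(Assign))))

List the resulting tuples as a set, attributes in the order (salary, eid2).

ρ[eid→eid2]: schema becomes (salary, eid2); tuples unchanged.
Natural join on salary: {(8180, 18, 18), (8180, 18, 4), (8180, 18, 5), (8180, 4, 18), (8180, 4, 4), (8180, 4, 5), (8180, 5, 18), (8180, 5, 4), (8180, 5, 5), (9400, 24, 24), (9400, 24, 30), (9400, 24, 36), (9400, 30, 24), (9400, 30, 30), (9400, 30, 36), (9400, 36, 24), (9400, 36, 30), (9400, 36, 36)}
σ[eid ≠ eid2]: keep tuples satisfying eid ≠ eid2 → {(8180, 18, 4), (8180, 18, 5), (8180, 4, 18), (8180, 4, 5), (8180, 5, 18), (8180, 5, 4), (9400, 24, 30), (9400, 24, 36), (9400, 30, 24), (9400, 30, 36), (9400, 36, 24), (9400, 36, 30)}
π[salary, eid2]: project onto (salary, eid2) (6 duplicate(s) eliminated) → {(8180, 18), (8180, 4), (8180, 5), (9400, 24), (9400, 30), (9400, 36)}

{(8180, 18), (8180, 4), (8180, 5), (9400, 24), (9400, 30), (9400, 36)}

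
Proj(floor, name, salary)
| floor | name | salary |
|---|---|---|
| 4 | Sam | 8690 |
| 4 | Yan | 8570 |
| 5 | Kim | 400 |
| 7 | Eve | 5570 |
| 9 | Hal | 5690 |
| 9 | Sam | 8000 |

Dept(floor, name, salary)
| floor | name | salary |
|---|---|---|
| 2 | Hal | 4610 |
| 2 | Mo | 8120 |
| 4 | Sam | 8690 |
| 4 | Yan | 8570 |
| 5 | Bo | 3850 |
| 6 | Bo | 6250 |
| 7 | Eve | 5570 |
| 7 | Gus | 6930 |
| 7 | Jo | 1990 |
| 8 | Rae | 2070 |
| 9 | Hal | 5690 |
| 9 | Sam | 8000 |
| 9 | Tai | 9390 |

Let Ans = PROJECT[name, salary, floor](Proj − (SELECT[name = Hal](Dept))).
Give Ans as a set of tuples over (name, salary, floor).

{(Eve, 5570, 7), (Kim, 400, 5), (Sam, 8000, 9), (Sam, 8690, 4), (Yan, 8570, 4)}

Filtering on name = Hal leaves {(2, Hal, 4610), (9, Hal, 5690)}.
Taking the difference: {(4, Sam, 8690), (4, Yan, 8570), (5, Kim, 400), (7, Eve, 5570), (9, Sam, 8000)}
Projecting to name, salary, floor: {(Eve, 5570, 7), (Kim, 400, 5), (Sam, 8000, 9), (Sam, 8690, 4), (Yan, 8570, 4)}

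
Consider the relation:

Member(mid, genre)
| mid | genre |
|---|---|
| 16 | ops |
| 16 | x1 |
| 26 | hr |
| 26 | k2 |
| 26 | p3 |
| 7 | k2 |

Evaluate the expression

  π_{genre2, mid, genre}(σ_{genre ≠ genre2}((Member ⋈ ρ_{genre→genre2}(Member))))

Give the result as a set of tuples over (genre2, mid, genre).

{(hr, 26, k2), (hr, 26, p3), (k2, 26, hr), (k2, 26, p3), (ops, 16, x1), (p3, 26, hr), (p3, 26, k2), (x1, 16, ops)}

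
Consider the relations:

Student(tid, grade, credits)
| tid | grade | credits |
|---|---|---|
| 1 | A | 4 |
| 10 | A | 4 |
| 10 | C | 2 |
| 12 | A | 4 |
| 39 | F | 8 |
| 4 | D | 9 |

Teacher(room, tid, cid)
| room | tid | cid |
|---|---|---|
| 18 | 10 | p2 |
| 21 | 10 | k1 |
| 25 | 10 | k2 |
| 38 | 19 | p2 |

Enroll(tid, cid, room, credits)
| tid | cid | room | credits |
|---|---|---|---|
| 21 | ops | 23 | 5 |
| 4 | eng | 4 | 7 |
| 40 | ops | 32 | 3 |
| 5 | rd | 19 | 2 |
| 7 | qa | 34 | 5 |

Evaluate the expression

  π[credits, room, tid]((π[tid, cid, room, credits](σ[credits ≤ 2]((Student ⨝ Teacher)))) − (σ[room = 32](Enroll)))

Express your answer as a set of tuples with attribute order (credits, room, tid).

{(2, 18, 10), (2, 21, 10), (2, 25, 10)}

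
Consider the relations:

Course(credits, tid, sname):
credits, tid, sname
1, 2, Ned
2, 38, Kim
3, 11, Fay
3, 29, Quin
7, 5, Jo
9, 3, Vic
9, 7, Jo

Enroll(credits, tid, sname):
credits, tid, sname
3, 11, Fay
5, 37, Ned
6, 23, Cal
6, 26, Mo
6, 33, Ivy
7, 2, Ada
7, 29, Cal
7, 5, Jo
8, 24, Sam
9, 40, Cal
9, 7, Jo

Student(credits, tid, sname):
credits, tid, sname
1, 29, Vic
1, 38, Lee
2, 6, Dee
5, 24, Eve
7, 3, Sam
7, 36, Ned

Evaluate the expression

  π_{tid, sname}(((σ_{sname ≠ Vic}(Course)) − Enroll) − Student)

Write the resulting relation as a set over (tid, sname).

{(2, Ned), (29, Quin), (38, Kim)}

Apply σ_{sname ≠ Vic}; surviving tuples: {(1, 2, Ned), (2, 38, Kim), (3, 11, Fay), (3, 29, Quin), (7, 5, Jo), (9, 7, Jo)}
Set difference of the two operands is {(1, 2, Ned), (2, 38, Kim), (3, 29, Quin)}.
Set difference of the two operands is {(1, 2, Ned), (2, 38, Kim), (3, 29, Quin)}.
π_{tid, sname} gives {(2, Ned), (29, Quin), (38, Kim)}.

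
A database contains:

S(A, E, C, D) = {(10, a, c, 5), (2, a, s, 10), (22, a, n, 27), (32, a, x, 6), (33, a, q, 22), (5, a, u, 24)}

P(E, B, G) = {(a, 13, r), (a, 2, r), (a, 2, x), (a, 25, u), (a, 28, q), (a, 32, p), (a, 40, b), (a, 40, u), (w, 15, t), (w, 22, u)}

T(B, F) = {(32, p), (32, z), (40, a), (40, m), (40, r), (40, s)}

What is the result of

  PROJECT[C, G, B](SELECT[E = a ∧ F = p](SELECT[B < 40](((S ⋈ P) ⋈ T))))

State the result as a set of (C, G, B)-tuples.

Natural join on E: {(10, a, c, 5, 13, r), (10, a, c, 5, 2, r), (10, a, c, 5, 2, x), (10, a, c, 5, 25, u), (10, a, c, 5, 28, q), (10, a, c, 5, 32, p), (10, a, c, 5, 40, b), (10, a, c, 5, 40, u), (2, a, s, 10, 13, r), (2, a, s, 10, 2, r), (2, a, s, 10, 2, x), (2, a, s, 10, 25, u), (2, a, s, 10, 28, q), (2, a, s, 10, 32, p), (2, a, s, 10, 40, b), (2, a, s, 10, 40, u), (22, a, n, 27, 13, r), (22, a, n, 27, 2, r), (22, a, n, 27, 2, x), (22, a, n, 27, 25, u), (22, a, n, 27, 28, q), (22, a, n, 27, 32, p), (22, a, n, 27, 40, b), (22, a, n, 27, 40, u), (32, a, x, 6, 13, r), (32, a, x, 6, 2, r), (32, a, x, 6, 2, x), (32, a, x, 6, 25, u), (32, a, x, 6, 28, q), (32, a, x, 6, 32, p), (32, a, x, 6, 40, b), (32, a, x, 6, 40, u), (33, a, q, 22, 13, r), (33, a, q, 22, 2, r), (33, a, q, 22, 2, x), (33, a, q, 22, 25, u), (33, a, q, 22, 28, q), (33, a, q, 22, 32, p), (33, a, q, 22, 40, b), (33, a, q, 22, 40, u), (5, a, u, 24, 13, r), (5, a, u, 24, 2, r), (5, a, u, 24, 2, x), (5, a, u, 24, 25, u), (5, a, u, 24, 28, q), (5, a, u, 24, 32, p), (5, a, u, 24, 40, b), (5, a, u, 24, 40, u)}
Natural join on B: {(10, a, c, 5, 32, p, p), (10, a, c, 5, 32, p, z), (10, a, c, 5, 40, b, a), (10, a, c, 5, 40, b, m), (10, a, c, 5, 40, b, r), (10, a, c, 5, 40, b, s), (10, a, c, 5, 40, u, a), (10, a, c, 5, 40, u, m), (10, a, c, 5, 40, u, r), (10, a, c, 5, 40, u, s), (2, a, s, 10, 32, p, p), (2, a, s, 10, 32, p, z), (2, a, s, 10, 40, b, a), (2, a, s, 10, 40, b, m), (2, a, s, 10, 40, b, r), (2, a, s, 10, 40, b, s), (2, a, s, 10, 40, u, a), (2, a, s, 10, 40, u, m), (2, a, s, 10, 40, u, r), (2, a, s, 10, 40, u, s), (22, a, n, 27, 32, p, p), (22, a, n, 27, 32, p, z), (22, a, n, 27, 40, b, a), (22, a, n, 27, 40, b, m), (22, a, n, 27, 40, b, r), (22, a, n, 27, 40, b, s), (22, a, n, 27, 40, u, a), (22, a, n, 27, 40, u, m), (22, a, n, 27, 40, u, r), (22, a, n, 27, 40, u, s), (32, a, x, 6, 32, p, p), (32, a, x, 6, 32, p, z), (32, a, x, 6, 40, b, a), (32, a, x, 6, 40, b, m), (32, a, x, 6, 40, b, r), (32, a, x, 6, 40, b, s), (32, a, x, 6, 40, u, a), (32, a, x, 6, 40, u, m), (32, a, x, 6, 40, u, r), (32, a, x, 6, 40, u, s), (33, a, q, 22, 32, p, p), (33, a, q, 22, 32, p, z), (33, a, q, 22, 40, b, a), (33, a, q, 22, 40, b, m), (33, a, q, 22, 40, b, r), (33, a, q, 22, 40, b, s), (33, a, q, 22, 40, u, a), (33, a, q, 22, 40, u, m), (33, a, q, 22, 40, u, r), (33, a, q, 22, 40, u, s), (5, a, u, 24, 32, p, p), (5, a, u, 24, 32, p, z), (5, a, u, 24, 40, b, a), (5, a, u, 24, 40, b, m), (5, a, u, 24, 40, b, r), (5, a, u, 24, 40, b, s), (5, a, u, 24, 40, u, a), (5, a, u, 24, 40, u, m), (5, a, u, 24, 40, u, r), (5, a, u, 24, 40, u, s)}
σ[B < 40]: keep tuples satisfying B < 40 → {(10, a, c, 5, 32, p, p), (10, a, c, 5, 32, p, z), (2, a, s, 10, 32, p, p), (2, a, s, 10, 32, p, z), (22, a, n, 27, 32, p, p), (22, a, n, 27, 32, p, z), (32, a, x, 6, 32, p, p), (32, a, x, 6, 32, p, z), (33, a, q, 22, 32, p, p), (33, a, q, 22, 32, p, z), (5, a, u, 24, 32, p, p), (5, a, u, 24, 32, p, z)}
σ[E = a ∧ F = p]: keep tuples satisfying E = a ∧ F = p → {(10, a, c, 5, 32, p, p), (2, a, s, 10, 32, p, p), (22, a, n, 27, 32, p, p), (32, a, x, 6, 32, p, p), (33, a, q, 22, 32, p, p), (5, a, u, 24, 32, p, p)}
Keep only column(s) C, G, B: {(c, p, 32), (n, p, 32), (q, p, 32), (s, p, 32), (u, p, 32), (x, p, 32)}

{(c, p, 32), (n, p, 32), (q, p, 32), (s, p, 32), (u, p, 32), (x, p, 32)}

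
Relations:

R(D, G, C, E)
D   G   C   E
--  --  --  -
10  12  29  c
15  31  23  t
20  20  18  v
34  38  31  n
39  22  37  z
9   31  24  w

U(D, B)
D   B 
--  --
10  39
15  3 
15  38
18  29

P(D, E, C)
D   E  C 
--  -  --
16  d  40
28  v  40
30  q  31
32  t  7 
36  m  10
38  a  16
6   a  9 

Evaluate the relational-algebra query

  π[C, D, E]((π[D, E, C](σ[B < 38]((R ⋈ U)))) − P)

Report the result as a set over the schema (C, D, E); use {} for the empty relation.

Natural join on D: {(10, 12, 29, c, 39), (15, 31, 23, t, 3), (15, 31, 23, t, 38)}
σ[B < 38]: keep tuples satisfying B < 38 → {(15, 31, 23, t, 3)}
π[D, E, C]: project onto (D, E, C) → {(15, t, 23)}
Set difference of the two operands is {(15, t, 23)}.
π[C, D, E]: project onto (C, D, E) → {(23, 15, t)}

{(23, 15, t)}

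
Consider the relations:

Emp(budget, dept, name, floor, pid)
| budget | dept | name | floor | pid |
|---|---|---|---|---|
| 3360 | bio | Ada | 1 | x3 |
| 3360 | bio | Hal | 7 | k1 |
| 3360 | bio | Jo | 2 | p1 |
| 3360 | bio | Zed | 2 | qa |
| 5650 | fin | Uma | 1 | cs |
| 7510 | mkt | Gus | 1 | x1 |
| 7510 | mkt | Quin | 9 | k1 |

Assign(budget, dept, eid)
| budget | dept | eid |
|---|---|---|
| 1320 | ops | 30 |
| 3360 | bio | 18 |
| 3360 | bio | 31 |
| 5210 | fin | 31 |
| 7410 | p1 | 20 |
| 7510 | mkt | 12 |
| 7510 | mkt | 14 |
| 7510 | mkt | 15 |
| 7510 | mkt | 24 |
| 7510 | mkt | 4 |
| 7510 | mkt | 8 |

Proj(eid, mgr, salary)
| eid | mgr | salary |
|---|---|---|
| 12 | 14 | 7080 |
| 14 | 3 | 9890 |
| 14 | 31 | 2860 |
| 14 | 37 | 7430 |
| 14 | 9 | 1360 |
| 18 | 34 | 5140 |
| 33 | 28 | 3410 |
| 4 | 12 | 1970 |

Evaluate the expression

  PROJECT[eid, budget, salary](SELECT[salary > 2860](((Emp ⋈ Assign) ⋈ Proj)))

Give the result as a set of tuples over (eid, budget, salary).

{(12, 7510, 7080), (14, 7510, 7430), (14, 7510, 9890), (18, 3360, 5140)}

Joining Emp and Assign on budget, dept yields {(3360, bio, Ada, 1, x3, 18), (3360, bio, Ada, 1, x3, 31), (3360, bio, Hal, 7, k1, 18), (3360, bio, Hal, 7, k1, 31), (3360, bio, Jo, 2, p1, 18), (3360, bio, Jo, 2, p1, 31), (3360, bio, Zed, 2, qa, 18), (3360, bio, Zed, 2, qa, 31), (7510, mkt, Gus, 1, x1, 12), (7510, mkt, Gus, 1, x1, 14), (7510, mkt, Gus, 1, x1, 15), (7510, mkt, Gus, 1, x1, 24), (7510, mkt, Gus, 1, x1, 4), (7510, mkt, Gus, 1, x1, 8), (7510, mkt, Quin, 9, k1, 12), (7510, mkt, Quin, 9, k1, 14), (7510, mkt, Quin, 9, k1, 15), (7510, mkt, Quin, 9, k1, 24), (7510, mkt, Quin, 9, k1, 4), (7510, mkt, Quin, 9, k1, 8)}.
Joining (Emp ⋈ Assign) and Proj on eid yields {(3360, bio, Ada, 1, x3, 18, 34, 5140), (3360, bio, Hal, 7, k1, 18, 34, 5140), (3360, bio, Jo, 2, p1, 18, 34, 5140), (3360, bio, Zed, 2, qa, 18, 34, 5140), (7510, mkt, Gus, 1, x1, 12, 14, 7080), (7510, mkt, Gus, 1, x1, 14, 3, 9890), (7510, mkt, Gus, 1, x1, 14, 31, 2860), (7510, mkt, Gus, 1, x1, 14, 37, 7430), (7510, mkt, Gus, 1, x1, 14, 9, 1360), (7510, mkt, Gus, 1, x1, 4, 12, 1970), (7510, mkt, Quin, 9, k1, 12, 14, 7080), (7510, mkt, Quin, 9, k1, 14, 3, 9890), (7510, mkt, Quin, 9, k1, 14, 31, 2860), (7510, mkt, Quin, 9, k1, 14, 37, 7430), (7510, mkt, Quin, 9, k1, 14, 9, 1360), (7510, mkt, Quin, 9, k1, 4, 12, 1970)}.
σ[salary > 2860]: keep tuples satisfying salary > 2860 → {(3360, bio, Ada, 1, x3, 18, 34, 5140), (3360, bio, Hal, 7, k1, 18, 34, 5140), (3360, bio, Jo, 2, p1, 18, 34, 5140), (3360, bio, Zed, 2, qa, 18, 34, 5140), (7510, mkt, Gus, 1, x1, 12, 14, 7080), (7510, mkt, Gus, 1, x1, 14, 3, 9890), (7510, mkt, Gus, 1, x1, 14, 37, 7430), (7510, mkt, Quin, 9, k1, 12, 14, 7080), (7510, mkt, Quin, 9, k1, 14, 3, 9890), (7510, mkt, Quin, 9, k1, 14, 37, 7430)}
π[eid, budget, salary]: project onto (eid, budget, salary) (6 duplicate(s) eliminated) → {(12, 7510, 7080), (14, 7510, 7430), (14, 7510, 9890), (18, 3360, 5140)}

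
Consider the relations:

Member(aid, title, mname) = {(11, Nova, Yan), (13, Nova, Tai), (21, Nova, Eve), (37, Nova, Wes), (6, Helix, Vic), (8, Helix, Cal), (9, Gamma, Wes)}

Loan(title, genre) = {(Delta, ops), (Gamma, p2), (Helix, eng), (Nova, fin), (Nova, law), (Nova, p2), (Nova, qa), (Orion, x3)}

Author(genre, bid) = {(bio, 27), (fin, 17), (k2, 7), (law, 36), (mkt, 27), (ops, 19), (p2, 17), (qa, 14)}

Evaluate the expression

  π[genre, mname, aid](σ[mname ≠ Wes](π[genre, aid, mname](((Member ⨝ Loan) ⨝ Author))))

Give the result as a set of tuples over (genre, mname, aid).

Joining Member and Loan on title yields {(11, Nova, Yan, fin), (11, Nova, Yan, law), (11, Nova, Yan, p2), (11, Nova, Yan, qa), (13, Nova, Tai, fin), (13, Nova, Tai, law), (13, Nova, Tai, p2), (13, Nova, Tai, qa), (21, Nova, Eve, fin), (21, Nova, Eve, law), (21, Nova, Eve, p2), (21, Nova, Eve, qa), (37, Nova, Wes, fin), (37, Nova, Wes, law), (37, Nova, Wes, p2), (37, Nova, Wes, qa), (6, Helix, Vic, eng), (8, Helix, Cal, eng), (9, Gamma, Wes, p2)}.
Joining (Member ⨝ Loan) and Author on genre yields {(11, Nova, Yan, fin, 17), (11, Nova, Yan, law, 36), (11, Nova, Yan, p2, 17), (11, Nova, Yan, qa, 14), (13, Nova, Tai, fin, 17), (13, Nova, Tai, law, 36), (13, Nova, Tai, p2, 17), (13, Nova, Tai, qa, 14), (21, Nova, Eve, fin, 17), (21, Nova, Eve, law, 36), (21, Nova, Eve, p2, 17), (21, Nova, Eve, qa, 14), (37, Nova, Wes, fin, 17), (37, Nova, Wes, law, 36), (37, Nova, Wes, p2, 17), (37, Nova, Wes, qa, 14), (9, Gamma, Wes, p2, 17)}.
π[genre, aid, mname]: project onto (genre, aid, mname) → {(fin, 11, Yan), (fin, 13, Tai), (fin, 21, Eve), (fin, 37, Wes), (law, 11, Yan), (law, 13, Tai), (law, 21, Eve), (law, 37, Wes), (p2, 11, Yan), (p2, 13, Tai), (p2, 21, Eve), (p2, 37, Wes), (p2, 9, Wes), (qa, 11, Yan), (qa, 13, Tai), (qa, 21, Eve), (qa, 37, Wes)}
Apply σ_{mname ≠ Wes}; surviving tuples: {(fin, 11, Yan), (fin, 13, Tai), (fin, 21, Eve), (law, 11, Yan), (law, 13, Tai), (law, 21, Eve), (p2, 11, Yan), (p2, 13, Tai), (p2, 21, Eve), (qa, 11, Yan), (qa, 13, Tai), (qa, 21, Eve)}
π[genre, mname, aid]: project onto (genre, mname, aid) → {(fin, Eve, 21), (fin, Tai, 13), (fin, Yan, 11), (law, Eve, 21), (law, Tai, 13), (law, Yan, 11), (p2, Eve, 21), (p2, Tai, 13), (p2, Yan, 11), (qa, Eve, 21), (qa, Tai, 13), (qa, Yan, 11)}

{(fin, Eve, 21), (fin, Tai, 13), (fin, Yan, 11), (law, Eve, 21), (law, Tai, 13), (law, Yan, 11), (p2, Eve, 21), (p2, Tai, 13), (p2, Yan, 11), (qa, Eve, 21), (qa, Tai, 13), (qa, Yan, 11)}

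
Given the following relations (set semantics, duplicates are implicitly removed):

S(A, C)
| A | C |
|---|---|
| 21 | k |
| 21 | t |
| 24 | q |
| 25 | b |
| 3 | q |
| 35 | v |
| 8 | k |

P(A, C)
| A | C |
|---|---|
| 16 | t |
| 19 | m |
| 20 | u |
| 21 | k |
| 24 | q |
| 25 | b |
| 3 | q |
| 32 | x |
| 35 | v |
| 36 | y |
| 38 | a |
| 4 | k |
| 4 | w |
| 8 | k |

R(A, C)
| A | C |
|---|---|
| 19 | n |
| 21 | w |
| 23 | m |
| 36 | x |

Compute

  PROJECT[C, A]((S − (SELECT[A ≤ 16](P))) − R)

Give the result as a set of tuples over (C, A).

{(b, 25), (k, 21), (q, 24), (t, 21), (v, 35)}

Selection A ≤ 16: {(16, t), (3, q), (4, k), (4, w), (8, k)}
Set difference of the two operands is {(21, k), (21, t), (24, q), (25, b), (35, v)}.
Set difference of the two operands is {(21, k), (21, t), (24, q), (25, b), (35, v)}.
π[C, A]: project onto (C, A) → {(b, 25), (k, 21), (q, 24), (t, 21), (v, 35)}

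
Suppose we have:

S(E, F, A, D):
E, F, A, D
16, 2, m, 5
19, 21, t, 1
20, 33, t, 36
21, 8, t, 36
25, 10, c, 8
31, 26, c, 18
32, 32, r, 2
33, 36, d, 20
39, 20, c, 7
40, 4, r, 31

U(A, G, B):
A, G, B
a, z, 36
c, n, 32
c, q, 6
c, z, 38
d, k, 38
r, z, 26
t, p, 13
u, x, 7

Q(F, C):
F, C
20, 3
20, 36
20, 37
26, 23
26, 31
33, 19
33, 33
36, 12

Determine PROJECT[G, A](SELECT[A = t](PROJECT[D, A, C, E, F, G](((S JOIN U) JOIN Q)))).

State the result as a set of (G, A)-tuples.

Joining S and U on A yields {(19, 21, t, 1, p, 13), (20, 33, t, 36, p, 13), (21, 8, t, 36, p, 13), (25, 10, c, 8, n, 32), (25, 10, c, 8, q, 6), (25, 10, c, 8, z, 38), (31, 26, c, 18, n, 32), (31, 26, c, 18, q, 6), (31, 26, c, 18, z, 38), (32, 32, r, 2, z, 26), (33, 36, d, 20, k, 38), (39, 20, c, 7, n, 32), (39, 20, c, 7, q, 6), (39, 20, c, 7, z, 38), (40, 4, r, 31, z, 26)}.
Joining (S JOIN U) and Q on F yields {(20, 33, t, 36, p, 13, 19), (20, 33, t, 36, p, 13, 33), (31, 26, c, 18, n, 32, 23), (31, 26, c, 18, n, 32, 31), (31, 26, c, 18, q, 6, 23), (31, 26, c, 18, q, 6, 31), (31, 26, c, 18, z, 38, 23), (31, 26, c, 18, z, 38, 31), (33, 36, d, 20, k, 38, 12), (39, 20, c, 7, n, 32, 3), (39, 20, c, 7, n, 32, 36), (39, 20, c, 7, n, 32, 37), (39, 20, c, 7, q, 6, 3), (39, 20, c, 7, q, 6, 36), (39, 20, c, 7, q, 6, 37), (39, 20, c, 7, z, 38, 3), (39, 20, c, 7, z, 38, 36), (39, 20, c, 7, z, 38, 37)}.
π_{D, A, C, E, F, G} gives {(18, c, 23, 31, 26, n), (18, c, 23, 31, 26, q), (18, c, 23, 31, 26, z), (18, c, 31, 31, 26, n), (18, c, 31, 31, 26, q), (18, c, 31, 31, 26, z), (20, d, 12, 33, 36, k), (36, t, 19, 20, 33, p), (36, t, 33, 20, 33, p), (7, c, 3, 39, 20, n), (7, c, 3, 39, 20, q), (7, c, 3, 39, 20, z), (7, c, 36, 39, 20, n), (7, c, 36, 39, 20, q), (7, c, 36, 39, 20, z), (7, c, 37, 39, 20, n), (7, c, 37, 39, 20, q), (7, c, 37, 39, 20, z)}.
Selection A = t: {(36, t, 19, 20, 33, p), (36, t, 33, 20, 33, p)}
π_{G, A} gives {(p, t)} (1 duplicate(s) eliminated).

{(p, t)}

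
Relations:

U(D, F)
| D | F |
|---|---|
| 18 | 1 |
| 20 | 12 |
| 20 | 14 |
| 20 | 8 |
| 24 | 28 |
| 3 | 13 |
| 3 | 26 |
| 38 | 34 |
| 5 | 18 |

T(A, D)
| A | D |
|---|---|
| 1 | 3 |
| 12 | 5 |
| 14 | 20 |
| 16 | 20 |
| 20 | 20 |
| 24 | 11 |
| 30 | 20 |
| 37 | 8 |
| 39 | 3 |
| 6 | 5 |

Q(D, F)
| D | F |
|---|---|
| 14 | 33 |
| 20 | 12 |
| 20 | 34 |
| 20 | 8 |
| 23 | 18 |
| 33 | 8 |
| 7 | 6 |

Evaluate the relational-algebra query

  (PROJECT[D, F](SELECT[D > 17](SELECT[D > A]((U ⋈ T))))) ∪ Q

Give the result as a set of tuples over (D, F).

Natural join on D: {(20, 12, 14), (20, 12, 16), (20, 12, 20), (20, 12, 30), (20, 14, 14), (20, 14, 16), (20, 14, 20), (20, 14, 30), (20, 8, 14), (20, 8, 16), (20, 8, 20), (20, 8, 30), (3, 13, 1), (3, 13, 39), (3, 26, 1), (3, 26, 39), (5, 18, 12), (5, 18, 6)}
σ[D > A]: keep tuples satisfying D > A → {(20, 12, 14), (20, 12, 16), (20, 14, 14), (20, 14, 16), (20, 8, 14), (20, 8, 16), (3, 13, 1), (3, 26, 1)}
σ[D > 17]: keep tuples satisfying D > 17 → {(20, 12, 14), (20, 12, 16), (20, 14, 14), (20, 14, 16), (20, 8, 14), (20, 8, 16)}
π[D, F]: project onto (D, F) (3 duplicate(s) eliminated) → {(20, 12), (20, 14), (20, 8)}
Union: {(20, 12), (20, 14), (20, 8)} with {(14, 33), (20, 12), (20, 34), (20, 8), (23, 18), (33, 8), (7, 6)} → {(14, 33), (20, 12), (20, 14), (20, 34), (20, 8), (23, 18), (33, 8), (7, 6)}

{(14, 33), (20, 12), (20, 14), (20, 34), (20, 8), (23, 18), (33, 8), (7, 6)}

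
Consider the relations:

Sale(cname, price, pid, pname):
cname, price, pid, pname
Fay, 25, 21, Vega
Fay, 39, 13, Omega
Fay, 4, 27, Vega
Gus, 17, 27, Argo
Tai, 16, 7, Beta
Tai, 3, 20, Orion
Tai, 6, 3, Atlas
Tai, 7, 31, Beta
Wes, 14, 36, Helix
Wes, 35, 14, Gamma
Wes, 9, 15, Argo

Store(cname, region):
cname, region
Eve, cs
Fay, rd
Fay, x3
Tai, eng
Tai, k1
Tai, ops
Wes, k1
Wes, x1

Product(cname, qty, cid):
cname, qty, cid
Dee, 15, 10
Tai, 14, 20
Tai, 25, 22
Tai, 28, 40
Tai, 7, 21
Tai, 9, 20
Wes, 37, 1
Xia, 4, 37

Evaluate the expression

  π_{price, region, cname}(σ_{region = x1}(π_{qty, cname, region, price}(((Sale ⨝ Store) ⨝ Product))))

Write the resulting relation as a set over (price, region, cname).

Natural join on cname: {(Fay, 25, 21, Vega, rd), (Fay, 25, 21, Vega, x3), (Fay, 39, 13, Omega, rd), (Fay, 39, 13, Omega, x3), (Fay, 4, 27, Vega, rd), (Fay, 4, 27, Vega, x3), (Tai, 16, 7, Beta, eng), (Tai, 16, 7, Beta, k1), (Tai, 16, 7, Beta, ops), (Tai, 3, 20, Orion, eng), (Tai, 3, 20, Orion, k1), (Tai, 3, 20, Orion, ops), (Tai, 6, 3, Atlas, eng), (Tai, 6, 3, Atlas, k1), (Tai, 6, 3, Atlas, ops), (Tai, 7, 31, Beta, eng), (Tai, 7, 31, Beta, k1), (Tai, 7, 31, Beta, ops), (Wes, 14, 36, Helix, k1), (Wes, 14, 36, Helix, x1), (Wes, 35, 14, Gamma, k1), (Wes, 35, 14, Gamma, x1), (Wes, 9, 15, Argo, k1), (Wes, 9, 15, Argo, x1)}
Natural join on cname: {(Tai, 16, 7, Beta, eng, 14, 20), (Tai, 16, 7, Beta, eng, 25, 22), (Tai, 16, 7, Beta, eng, 28, 40), (Tai, 16, 7, Beta, eng, 7, 21), (Tai, 16, 7, Beta, eng, 9, 20), (Tai, 16, 7, Beta, k1, 14, 20), (Tai, 16, 7, Beta, k1, 25, 22), (Tai, 16, 7, Beta, k1, 28, 40), (Tai, 16, 7, Beta, k1, 7, 21), (Tai, 16, 7, Beta, k1, 9, 20), (Tai, 16, 7, Beta, ops, 14, 20), (Tai, 16, 7, Beta, ops, 25, 22), (Tai, 16, 7, Beta, ops, 28, 40), (Tai, 16, 7, Beta, ops, 7, 21), (Tai, 16, 7, Beta, ops, 9, 20), (Tai, 3, 20, Orion, eng, 14, 20), (Tai, 3, 20, Orion, eng, 25, 22), (Tai, 3, 20, Orion, eng, 28, 40), (Tai, 3, 20, Orion, eng, 7, 21), (Tai, 3, 20, Orion, eng, 9, 20), (Tai, 3, 20, Orion, k1, 14, 20), (Tai, 3, 20, Orion, k1, 25, 22), (Tai, 3, 20, Orion, k1, 28, 40), (Tai, 3, 20, Orion, k1, 7, 21), (Tai, 3, 20, Orion, k1, 9, 20), (Tai, 3, 20, Orion, ops, 14, 20), (Tai, 3, 20, Orion, ops, 25, 22), (Tai, 3, 20, Orion, ops, 28, 40), (Tai, 3, 20, Orion, ops, 7, 21), (Tai, 3, 20, Orion, ops, 9, 20), (Tai, 6, 3, Atlas, eng, 14, 20), (Tai, 6, 3, Atlas, eng, 25, 22), (Tai, 6, 3, Atlas, eng, 28, 40), (Tai, 6, 3, Atlas, eng, 7, 21), (Tai, 6, 3, Atlas, eng, 9, 20), (Tai, 6, 3, Atlas, k1, 14, 20), (Tai, 6, 3, Atlas, k1, 25, 22), (Tai, 6, 3, Atlas, k1, 28, 40), (Tai, 6, 3, Atlas, k1, 7, 21), (Tai, 6, 3, Atlas, k1, 9, 20), (Tai, 6, 3, Atlas, ops, 14, 20), (Tai, 6, 3, Atlas, ops, 25, 22), (Tai, 6, 3, Atlas, ops, 28, 40), (Tai, 6, 3, Atlas, ops, 7, 21), (Tai, 6, 3, Atlas, ops, 9, 20), (Tai, 7, 31, Beta, eng, 14, 20), (Tai, 7, 31, Beta, eng, 25, 22), (Tai, 7, 31, Beta, eng, 28, 40), (Tai, 7, 31, Beta, eng, 7, 21), (Tai, 7, 31, Beta, eng, 9, 20), (Tai, 7, 31, Beta, k1, 14, 20), (Tai, 7, 31, Beta, k1, 25, 22), (Tai, 7, 31, Beta, k1, 28, 40), (Tai, 7, 31, Beta, k1, 7, 21), (Tai, 7, 31, Beta, k1, 9, 20), (Tai, 7, 31, Beta, ops, 14, 20), (Tai, 7, 31, Beta, ops, 25, 22), (Tai, 7, 31, Beta, ops, 28, 40), (Tai, 7, 31, Beta, ops, 7, 21), (Tai, 7, 31, Beta, ops, 9, 20), (Wes, 14, 36, Helix, k1, 37, 1), (Wes, 14, 36, Helix, x1, 37, 1), (Wes, 35, 14, Gamma, k1, 37, 1), (Wes, 35, 14, Gamma, x1, 37, 1), (Wes, 9, 15, Argo, k1, 37, 1), (Wes, 9, 15, Argo, x1, 37, 1)}
Projecting to qty, cname, region, price: {(14, Tai, eng, 16), (14, Tai, eng, 3), (14, Tai, eng, 6), (14, Tai, eng, 7), (14, Tai, k1, 16), (14, Tai, k1, 3), (14, Tai, k1, 6), (14, Tai, k1, 7), (14, Tai, ops, 16), (14, Tai, ops, 3), (14, Tai, ops, 6), (14, Tai, ops, 7), (25, Tai, eng, 16), (25, Tai, eng, 3), (25, Tai, eng, 6), (25, Tai, eng, 7), (25, Tai, k1, 16), (25, Tai, k1, 3), (25, Tai, k1, 6), (25, Tai, k1, 7), (25, Tai, ops, 16), (25, Tai, ops, 3), (25, Tai, ops, 6), (25, Tai, ops, 7), (28, Tai, eng, 16), (28, Tai, eng, 3), (28, Tai, eng, 6), (28, Tai, eng, 7), (28, Tai, k1, 16), (28, Tai, k1, 3), (28, Tai, k1, 6), (28, Tai, k1, 7), (28, Tai, ops, 16), (28, Tai, ops, 3), (28, Tai, ops, 6), (28, Tai, ops, 7), (37, Wes, k1, 14), (37, Wes, k1, 35), (37, Wes, k1, 9), (37, Wes, x1, 14), (37, Wes, x1, 35), (37, Wes, x1, 9), (7, Tai, eng, 16), (7, Tai, eng, 3), (7, Tai, eng, 6), (7, Tai, eng, 7), (7, Tai, k1, 16), (7, Tai, k1, 3), (7, Tai, k1, 6), (7, Tai, k1, 7), (7, Tai, ops, 16), (7, Tai, ops, 3), (7, Tai, ops, 6), (7, Tai, ops, 7), (9, Tai, eng, 16), (9, Tai, eng, 3), (9, Tai, eng, 6), (9, Tai, eng, 7), (9, Tai, k1, 16), (9, Tai, k1, 3), (9, Tai, k1, 6), (9, Tai, k1, 7), (9, Tai, ops, 16), (9, Tai, ops, 3), (9, Tai, ops, 6), (9, Tai, ops, 7)}
Selection region = x1: {(37, Wes, x1, 14), (37, Wes, x1, 35), (37, Wes, x1, 9)}
Projecting to price, region, cname: {(14, x1, Wes), (35, x1, Wes), (9, x1, Wes)}

{(14, x1, Wes), (35, x1, Wes), (9, x1, Wes)}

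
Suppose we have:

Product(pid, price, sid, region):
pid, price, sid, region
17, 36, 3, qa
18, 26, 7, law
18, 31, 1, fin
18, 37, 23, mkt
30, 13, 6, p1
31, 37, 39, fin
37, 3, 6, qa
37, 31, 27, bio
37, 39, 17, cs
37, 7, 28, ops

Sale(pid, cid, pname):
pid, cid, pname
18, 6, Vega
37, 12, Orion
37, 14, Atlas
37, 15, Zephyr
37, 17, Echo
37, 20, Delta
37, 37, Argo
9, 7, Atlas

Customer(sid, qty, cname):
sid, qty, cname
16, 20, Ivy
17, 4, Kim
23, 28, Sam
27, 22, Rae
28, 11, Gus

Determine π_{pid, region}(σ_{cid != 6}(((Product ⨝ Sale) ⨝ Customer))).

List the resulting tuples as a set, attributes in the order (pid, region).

Natural join on pid: {(18, 26, 7, law, 6, Vega), (18, 31, 1, fin, 6, Vega), (18, 37, 23, mkt, 6, Vega), (37, 3, 6, qa, 12, Orion), (37, 3, 6, qa, 14, Atlas), (37, 3, 6, qa, 15, Zephyr), (37, 3, 6, qa, 17, Echo), (37, 3, 6, qa, 20, Delta), (37, 3, 6, qa, 37, Argo), (37, 31, 27, bio, 12, Orion), (37, 31, 27, bio, 14, Atlas), (37, 31, 27, bio, 15, Zephyr), (37, 31, 27, bio, 17, Echo), (37, 31, 27, bio, 20, Delta), (37, 31, 27, bio, 37, Argo), (37, 39, 17, cs, 12, Orion), (37, 39, 17, cs, 14, Atlas), (37, 39, 17, cs, 15, Zephyr), (37, 39, 17, cs, 17, Echo), (37, 39, 17, cs, 20, Delta), (37, 39, 17, cs, 37, Argo), (37, 7, 28, ops, 12, Orion), (37, 7, 28, ops, 14, Atlas), (37, 7, 28, ops, 15, Zephyr), (37, 7, 28, ops, 17, Echo), (37, 7, 28, ops, 20, Delta), (37, 7, 28, ops, 37, Argo)}
Natural join on sid: {(18, 37, 23, mkt, 6, Vega, 28, Sam), (37, 31, 27, bio, 12, Orion, 22, Rae), (37, 31, 27, bio, 14, Atlas, 22, Rae), (37, 31, 27, bio, 15, Zephyr, 22, Rae), (37, 31, 27, bio, 17, Echo, 22, Rae), (37, 31, 27, bio, 20, Delta, 22, Rae), (37, 31, 27, bio, 37, Argo, 22, Rae), (37, 39, 17, cs, 12, Orion, 4, Kim), (37, 39, 17, cs, 14, Atlas, 4, Kim), (37, 39, 17, cs, 15, Zephyr, 4, Kim), (37, 39, 17, cs, 17, Echo, 4, Kim), (37, 39, 17, cs, 20, Delta, 4, Kim), (37, 39, 17, cs, 37, Argo, 4, Kim), (37, 7, 28, ops, 12, Orion, 11, Gus), (37, 7, 28, ops, 14, Atlas, 11, Gus), (37, 7, 28, ops, 15, Zephyr, 11, Gus), (37, 7, 28, ops, 17, Echo, 11, Gus), (37, 7, 28, ops, 20, Delta, 11, Gus), (37, 7, 28, ops, 37, Argo, 11, Gus)}
σ[cid != 6]: keep tuples satisfying cid != 6 → {(37, 31, 27, bio, 12, Orion, 22, Rae), (37, 31, 27, bio, 14, Atlas, 22, Rae), (37, 31, 27, bio, 15, Zephyr, 22, Rae), (37, 31, 27, bio, 17, Echo, 22, Rae), (37, 31, 27, bio, 20, Delta, 22, Rae), (37, 31, 27, bio, 37, Argo, 22, Rae), (37, 39, 17, cs, 12, Orion, 4, Kim), (37, 39, 17, cs, 14, Atlas, 4, Kim), (37, 39, 17, cs, 15, Zephyr, 4, Kim), (37, 39, 17, cs, 17, Echo, 4, Kim), (37, 39, 17, cs, 20, Delta, 4, Kim), (37, 39, 17, cs, 37, Argo, 4, Kim), (37, 7, 28, ops, 12, Orion, 11, Gus), (37, 7, 28, ops, 14, Atlas, 11, Gus), (37, 7, 28, ops, 15, Zephyr, 11, Gus), (37, 7, 28, ops, 17, Echo, 11, Gus), (37, 7, 28, ops, 20, Delta, 11, Gus), (37, 7, 28, ops, 37, Argo, 11, Gus)}
π_{pid, region} gives {(37, bio), (37, cs), (37, ops)} (15 duplicate(s) eliminated).

{(37, bio), (37, cs), (37, ops)}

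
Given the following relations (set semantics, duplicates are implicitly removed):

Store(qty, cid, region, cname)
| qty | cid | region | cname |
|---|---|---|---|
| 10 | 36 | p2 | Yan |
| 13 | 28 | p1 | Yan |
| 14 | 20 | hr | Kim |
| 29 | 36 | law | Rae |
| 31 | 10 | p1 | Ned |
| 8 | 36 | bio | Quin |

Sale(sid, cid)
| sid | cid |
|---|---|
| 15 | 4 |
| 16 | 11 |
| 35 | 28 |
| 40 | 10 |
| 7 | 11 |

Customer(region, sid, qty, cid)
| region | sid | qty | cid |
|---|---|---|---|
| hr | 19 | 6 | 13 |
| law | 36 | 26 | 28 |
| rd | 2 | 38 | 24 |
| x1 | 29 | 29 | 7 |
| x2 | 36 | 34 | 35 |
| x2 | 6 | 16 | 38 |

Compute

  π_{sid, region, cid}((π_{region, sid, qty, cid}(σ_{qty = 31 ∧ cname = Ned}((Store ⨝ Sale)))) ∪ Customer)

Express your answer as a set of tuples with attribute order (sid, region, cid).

{(19, hr, 13), (2, rd, 24), (29, x1, 7), (36, law, 28), (36, x2, 35), (40, p1, 10), (6, x2, 38)}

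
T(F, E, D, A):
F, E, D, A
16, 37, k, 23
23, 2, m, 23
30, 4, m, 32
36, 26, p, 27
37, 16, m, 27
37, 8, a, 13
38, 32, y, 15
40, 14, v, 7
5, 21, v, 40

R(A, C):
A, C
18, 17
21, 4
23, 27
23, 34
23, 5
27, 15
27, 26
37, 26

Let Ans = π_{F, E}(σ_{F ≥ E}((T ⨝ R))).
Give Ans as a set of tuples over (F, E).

{(23, 2), (36, 26), (37, 16)}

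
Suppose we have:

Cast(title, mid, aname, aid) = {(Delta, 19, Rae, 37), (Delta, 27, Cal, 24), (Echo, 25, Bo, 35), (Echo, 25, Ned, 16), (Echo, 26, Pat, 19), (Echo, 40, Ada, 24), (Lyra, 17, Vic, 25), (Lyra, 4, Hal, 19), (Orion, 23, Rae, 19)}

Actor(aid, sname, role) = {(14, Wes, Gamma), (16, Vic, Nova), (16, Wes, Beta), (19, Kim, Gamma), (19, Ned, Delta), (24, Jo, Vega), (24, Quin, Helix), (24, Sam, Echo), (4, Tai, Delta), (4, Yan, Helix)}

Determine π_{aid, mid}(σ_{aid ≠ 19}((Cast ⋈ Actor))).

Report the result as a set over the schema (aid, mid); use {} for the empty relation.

{(16, 25), (24, 27), (24, 40)}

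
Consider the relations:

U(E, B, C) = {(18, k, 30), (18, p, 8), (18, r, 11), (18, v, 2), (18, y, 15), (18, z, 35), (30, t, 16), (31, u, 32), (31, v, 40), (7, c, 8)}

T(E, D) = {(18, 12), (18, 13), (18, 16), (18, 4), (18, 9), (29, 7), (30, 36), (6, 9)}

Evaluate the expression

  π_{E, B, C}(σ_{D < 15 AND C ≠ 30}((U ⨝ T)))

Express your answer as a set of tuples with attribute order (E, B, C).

Natural join on E: {(18, k, 30, 12), (18, k, 30, 13), (18, k, 30, 16), (18, k, 30, 4), (18, k, 30, 9), (18, p, 8, 12), (18, p, 8, 13), (18, p, 8, 16), (18, p, 8, 4), (18, p, 8, 9), (18, r, 11, 12), (18, r, 11, 13), (18, r, 11, 16), (18, r, 11, 4), (18, r, 11, 9), (18, v, 2, 12), (18, v, 2, 13), (18, v, 2, 16), (18, v, 2, 4), (18, v, 2, 9), (18, y, 15, 12), (18, y, 15, 13), (18, y, 15, 16), (18, y, 15, 4), (18, y, 15, 9), (18, z, 35, 12), (18, z, 35, 13), (18, z, 35, 16), (18, z, 35, 4), (18, z, 35, 9), (30, t, 16, 36)}
σ[D < 15 AND C ≠ 30]: keep tuples satisfying D < 15 AND C ≠ 30 → {(18, p, 8, 12), (18, p, 8, 13), (18, p, 8, 4), (18, p, 8, 9), (18, r, 11, 12), (18, r, 11, 13), (18, r, 11, 4), (18, r, 11, 9), (18, v, 2, 12), (18, v, 2, 13), (18, v, 2, 4), (18, v, 2, 9), (18, y, 15, 12), (18, y, 15, 13), (18, y, 15, 4), (18, y, 15, 9), (18, z, 35, 12), (18, z, 35, 13), (18, z, 35, 4), (18, z, 35, 9)}
π_{E, B, C} gives {(18, p, 8), (18, r, 11), (18, v, 2), (18, y, 15), (18, z, 35)} (15 duplicate(s) eliminated).

{(18, p, 8), (18, r, 11), (18, v, 2), (18, y, 15), (18, z, 35)}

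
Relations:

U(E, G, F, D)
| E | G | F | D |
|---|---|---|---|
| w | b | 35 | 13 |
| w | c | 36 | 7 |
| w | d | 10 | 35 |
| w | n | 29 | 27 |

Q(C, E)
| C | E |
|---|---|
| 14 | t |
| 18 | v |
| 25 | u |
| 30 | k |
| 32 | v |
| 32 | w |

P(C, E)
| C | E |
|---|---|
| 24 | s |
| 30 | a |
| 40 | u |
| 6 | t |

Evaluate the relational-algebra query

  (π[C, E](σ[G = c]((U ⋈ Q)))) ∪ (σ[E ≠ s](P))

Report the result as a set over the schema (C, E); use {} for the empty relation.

{(30, a), (32, w), (40, u), (6, t)}

Joining U and Q on E yields {(w, b, 35, 13, 32), (w, c, 36, 7, 32), (w, d, 10, 35, 32), (w, n, 29, 27, 32)}.
Selection G = c: {(w, c, 36, 7, 32)}
π_{C, E} gives {(32, w)}.
Selection E ≠ s: {(30, a), (40, u), (6, t)}
Taking the union: {(30, a), (32, w), (40, u), (6, t)}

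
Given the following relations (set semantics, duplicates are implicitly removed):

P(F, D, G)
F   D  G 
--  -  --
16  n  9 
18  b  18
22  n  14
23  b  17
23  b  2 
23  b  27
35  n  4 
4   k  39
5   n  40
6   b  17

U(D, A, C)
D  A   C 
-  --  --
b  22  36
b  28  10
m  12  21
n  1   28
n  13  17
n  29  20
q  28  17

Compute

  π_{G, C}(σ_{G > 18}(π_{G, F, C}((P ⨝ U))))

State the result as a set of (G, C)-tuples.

{(27, 10), (27, 36), (40, 17), (40, 20), (40, 28)}

Joining P and U on D yields {(16, n, 9, 1, 28), (16, n, 9, 13, 17), (16, n, 9, 29, 20), (18, b, 18, 22, 36), (18, b, 18, 28, 10), (22, n, 14, 1, 28), (22, n, 14, 13, 17), (22, n, 14, 29, 20), (23, b, 17, 22, 36), (23, b, 17, 28, 10), (23, b, 2, 22, 36), (23, b, 2, 28, 10), (23, b, 27, 22, 36), (23, b, 27, 28, 10), (35, n, 4, 1, 28), (35, n, 4, 13, 17), (35, n, 4, 29, 20), (5, n, 40, 1, 28), (5, n, 40, 13, 17), (5, n, 40, 29, 20), (6, b, 17, 22, 36), (6, b, 17, 28, 10)}.
π_{G, F, C} gives {(14, 22, 17), (14, 22, 20), (14, 22, 28), (17, 23, 10), (17, 23, 36), (17, 6, 10), (17, 6, 36), (18, 18, 10), (18, 18, 36), (2, 23, 10), (2, 23, 36), (27, 23, 10), (27, 23, 36), (4, 35, 17), (4, 35, 20), (4, 35, 28), (40, 5, 17), (40, 5, 20), (40, 5, 28), (9, 16, 17), (9, 16, 20), (9, 16, 28)}.
Selection G > 18: {(27, 23, 10), (27, 23, 36), (40, 5, 17), (40, 5, 20), (40, 5, 28)}
π_{G, C} gives {(27, 10), (27, 36), (40, 17), (40, 20), (40, 28)}.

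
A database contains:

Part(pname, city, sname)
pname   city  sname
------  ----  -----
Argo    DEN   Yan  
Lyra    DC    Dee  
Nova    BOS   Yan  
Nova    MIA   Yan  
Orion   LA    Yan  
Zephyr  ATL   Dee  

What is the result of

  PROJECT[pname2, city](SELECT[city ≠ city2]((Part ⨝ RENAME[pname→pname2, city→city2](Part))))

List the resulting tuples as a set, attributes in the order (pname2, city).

{(Argo, BOS), (Argo, LA), (Argo, MIA), (Lyra, ATL), (Nova, BOS), (Nova, DEN), (Nova, LA), (Nova, MIA), (Orion, BOS), (Orion, DEN), (Orion, MIA), (Zephyr, DC)}

ρ[pname→pname2, city→city2]: schema becomes (pname2, city2, sname); tuples unchanged.
Natural join on sname: {(Argo, DEN, Yan, Argo, DEN), (Argo, DEN, Yan, Nova, BOS), (Argo, DEN, Yan, Nova, MIA), (Argo, DEN, Yan, Orion, LA), (Lyra, DC, Dee, Lyra, DC), (Lyra, DC, Dee, Zephyr, ATL), (Nova, BOS, Yan, Argo, DEN), (Nova, BOS, Yan, Nova, BOS), (Nova, BOS, Yan, Nova, MIA), (Nova, BOS, Yan, Orion, LA), (Nova, MIA, Yan, Argo, DEN), (Nova, MIA, Yan, Nova, BOS), (Nova, MIA, Yan, Nova, MIA), (Nova, MIA, Yan, Orion, LA), (Orion, LA, Yan, Argo, DEN), (Orion, LA, Yan, Nova, BOS), (Orion, LA, Yan, Nova, MIA), (Orion, LA, Yan, Orion, LA), (Zephyr, ATL, Dee, Lyra, DC), (Zephyr, ATL, Dee, Zephyr, ATL)}
Apply σ_{city ≠ city2}; surviving tuples: {(Argo, DEN, Yan, Nova, BOS), (Argo, DEN, Yan, Nova, MIA), (Argo, DEN, Yan, Orion, LA), (Lyra, DC, Dee, Zephyr, ATL), (Nova, BOS, Yan, Argo, DEN), (Nova, BOS, Yan, Nova, MIA), (Nova, BOS, Yan, Orion, LA), (Nova, MIA, Yan, Argo, DEN), (Nova, MIA, Yan, Nova, BOS), (Nova, MIA, Yan, Orion, LA), (Orion, LA, Yan, Argo, DEN), (Orion, LA, Yan, Nova, BOS), (Orion, LA, Yan, Nova, MIA), (Zephyr, ATL, Dee, Lyra, DC)}
π[pname2, city]: project onto (pname2, city) (2 duplicate(s) eliminated) → {(Argo, BOS), (Argo, LA), (Argo, MIA), (Lyra, ATL), (Nova, BOS), (Nova, DEN), (Nova, LA), (Nova, MIA), (Orion, BOS), (Orion, DEN), (Orion, MIA), (Zephyr, DC)}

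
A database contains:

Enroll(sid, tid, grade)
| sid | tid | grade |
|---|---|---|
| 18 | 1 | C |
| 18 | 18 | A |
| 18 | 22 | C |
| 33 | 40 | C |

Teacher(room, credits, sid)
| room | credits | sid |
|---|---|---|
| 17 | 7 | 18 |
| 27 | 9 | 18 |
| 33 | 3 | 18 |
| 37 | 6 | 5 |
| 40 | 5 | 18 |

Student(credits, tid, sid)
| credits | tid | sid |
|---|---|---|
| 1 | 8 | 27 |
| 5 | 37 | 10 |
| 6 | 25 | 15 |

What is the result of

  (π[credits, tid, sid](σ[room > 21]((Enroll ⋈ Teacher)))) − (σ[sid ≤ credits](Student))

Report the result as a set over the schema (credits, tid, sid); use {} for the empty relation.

Natural join on sid: {(18, 1, C, 17, 7), (18, 1, C, 27, 9), (18, 1, C, 33, 3), (18, 1, C, 40, 5), (18, 18, A, 17, 7), (18, 18, A, 27, 9), (18, 18, A, 33, 3), (18, 18, A, 40, 5), (18, 22, C, 17, 7), (18, 22, C, 27, 9), (18, 22, C, 33, 3), (18, 22, C, 40, 5)}
Filtering on room > 21 leaves {(18, 1, C, 27, 9), (18, 1, C, 33, 3), (18, 1, C, 40, 5), (18, 18, A, 27, 9), (18, 18, A, 33, 3), (18, 18, A, 40, 5), (18, 22, C, 27, 9), (18, 22, C, 33, 3), (18, 22, C, 40, 5)}.
Keep only column(s) credits, tid, sid: {(3, 1, 18), (3, 18, 18), (3, 22, 18), (5, 1, 18), (5, 18, 18), (5, 22, 18), (9, 1, 18), (9, 18, 18), (9, 22, 18)}
Filtering on sid ≤ credits leaves {}.
Taking the difference: {(3, 1, 18), (3, 18, 18), (3, 22, 18), (5, 1, 18), (5, 18, 18), (5, 22, 18), (9, 1, 18), (9, 18, 18), (9, 22, 18)}

{(3, 1, 18), (3, 18, 18), (3, 22, 18), (5, 1, 18), (5, 18, 18), (5, 22, 18), (9, 1, 18), (9, 18, 18), (9, 22, 18)}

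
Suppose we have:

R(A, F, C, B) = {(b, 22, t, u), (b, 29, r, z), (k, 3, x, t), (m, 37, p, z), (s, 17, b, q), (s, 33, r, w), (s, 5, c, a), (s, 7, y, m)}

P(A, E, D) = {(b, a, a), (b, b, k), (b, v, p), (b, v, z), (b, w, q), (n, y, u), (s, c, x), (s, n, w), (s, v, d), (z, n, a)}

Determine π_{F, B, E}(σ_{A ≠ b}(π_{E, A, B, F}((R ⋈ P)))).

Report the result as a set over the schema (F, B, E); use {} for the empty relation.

{(17, q, c), (17, q, n), (17, q, v), (33, w, c), (33, w, n), (33, w, v), (5, a, c), (5, a, n), (5, a, v), (7, m, c), (7, m, n), (7, m, v)}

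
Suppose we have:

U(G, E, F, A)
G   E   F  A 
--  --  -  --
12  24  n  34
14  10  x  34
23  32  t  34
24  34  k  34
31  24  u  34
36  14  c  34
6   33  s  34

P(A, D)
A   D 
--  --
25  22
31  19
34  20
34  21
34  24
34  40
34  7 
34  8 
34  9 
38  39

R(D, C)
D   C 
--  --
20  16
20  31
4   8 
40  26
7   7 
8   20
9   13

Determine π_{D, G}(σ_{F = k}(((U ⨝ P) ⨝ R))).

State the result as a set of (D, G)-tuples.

{(20, 24), (40, 24), (7, 24), (8, 24), (9, 24)}

Joining U and P on A yields {(12, 24, n, 34, 20), (12, 24, n, 34, 21), (12, 24, n, 34, 24), (12, 24, n, 34, 40), (12, 24, n, 34, 7), (12, 24, n, 34, 8), (12, 24, n, 34, 9), (14, 10, x, 34, 20), (14, 10, x, 34, 21), (14, 10, x, 34, 24), (14, 10, x, 34, 40), (14, 10, x, 34, 7), (14, 10, x, 34, 8), (14, 10, x, 34, 9), (23, 32, t, 34, 20), (23, 32, t, 34, 21), (23, 32, t, 34, 24), (23, 32, t, 34, 40), (23, 32, t, 34, 7), (23, 32, t, 34, 8), (23, 32, t, 34, 9), (24, 34, k, 34, 20), (24, 34, k, 34, 21), (24, 34, k, 34, 24), (24, 34, k, 34, 40), (24, 34, k, 34, 7), (24, 34, k, 34, 8), (24, 34, k, 34, 9), (31, 24, u, 34, 20), (31, 24, u, 34, 21), (31, 24, u, 34, 24), (31, 24, u, 34, 40), (31, 24, u, 34, 7), (31, 24, u, 34, 8), (31, 24, u, 34, 9), (36, 14, c, 34, 20), (36, 14, c, 34, 21), (36, 14, c, 34, 24), (36, 14, c, 34, 40), (36, 14, c, 34, 7), (36, 14, c, 34, 8), (36, 14, c, 34, 9), (6, 33, s, 34, 20), (6, 33, s, 34, 21), (6, 33, s, 34, 24), (6, 33, s, 34, 40), (6, 33, s, 34, 7), (6, 33, s, 34, 8), (6, 33, s, 34, 9)}.
Joining (U ⨝ P) and R on D yields {(12, 24, n, 34, 20, 16), (12, 24, n, 34, 20, 31), (12, 24, n, 34, 40, 26), (12, 24, n, 34, 7, 7), (12, 24, n, 34, 8, 20), (12, 24, n, 34, 9, 13), (14, 10, x, 34, 20, 16), (14, 10, x, 34, 20, 31), (14, 10, x, 34, 40, 26), (14, 10, x, 34, 7, 7), (14, 10, x, 34, 8, 20), (14, 10, x, 34, 9, 13), (23, 32, t, 34, 20, 16), (23, 32, t, 34, 20, 31), (23, 32, t, 34, 40, 26), (23, 32, t, 34, 7, 7), (23, 32, t, 34, 8, 20), (23, 32, t, 34, 9, 13), (24, 34, k, 34, 20, 16), (24, 34, k, 34, 20, 31), (24, 34, k, 34, 40, 26), (24, 34, k, 34, 7, 7), (24, 34, k, 34, 8, 20), (24, 34, k, 34, 9, 13), (31, 24, u, 34, 20, 16), (31, 24, u, 34, 20, 31), (31, 24, u, 34, 40, 26), (31, 24, u, 34, 7, 7), (31, 24, u, 34, 8, 20), (31, 24, u, 34, 9, 13), (36, 14, c, 34, 20, 16), (36, 14, c, 34, 20, 31), (36, 14, c, 34, 40, 26), (36, 14, c, 34, 7, 7), (36, 14, c, 34, 8, 20), (36, 14, c, 34, 9, 13), (6, 33, s, 34, 20, 16), (6, 33, s, 34, 20, 31), (6, 33, s, 34, 40, 26), (6, 33, s, 34, 7, 7), (6, 33, s, 34, 8, 20), (6, 33, s, 34, 9, 13)}.
Filtering on F = k leaves {(24, 34, k, 34, 20, 16), (24, 34, k, 34, 20, 31), (24, 34, k, 34, 40, 26), (24, 34, k, 34, 7, 7), (24, 34, k, 34, 8, 20), (24, 34, k, 34, 9, 13)}.
π[D, G]: project onto (D, G) (1 duplicate(s) eliminated) → {(20, 24), (40, 24), (7, 24), (8, 24), (9, 24)}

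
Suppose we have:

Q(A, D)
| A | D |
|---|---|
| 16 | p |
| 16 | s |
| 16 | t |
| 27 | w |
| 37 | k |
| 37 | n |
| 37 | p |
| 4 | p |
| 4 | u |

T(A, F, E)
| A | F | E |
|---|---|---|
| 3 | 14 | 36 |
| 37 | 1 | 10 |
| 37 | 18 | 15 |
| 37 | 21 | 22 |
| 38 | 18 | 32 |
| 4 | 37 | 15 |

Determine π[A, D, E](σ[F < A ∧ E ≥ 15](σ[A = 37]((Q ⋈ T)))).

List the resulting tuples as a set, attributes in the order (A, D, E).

{(37, k, 15), (37, k, 22), (37, n, 15), (37, n, 22), (37, p, 15), (37, p, 22)}

Natural join on A: {(37, k, 1, 10), (37, k, 18, 15), (37, k, 21, 22), (37, n, 1, 10), (37, n, 18, 15), (37, n, 21, 22), (37, p, 1, 10), (37, p, 18, 15), (37, p, 21, 22), (4, p, 37, 15), (4, u, 37, 15)}
σ[A = 37]: keep tuples satisfying A = 37 → {(37, k, 1, 10), (37, k, 18, 15), (37, k, 21, 22), (37, n, 1, 10), (37, n, 18, 15), (37, n, 21, 22), (37, p, 1, 10), (37, p, 18, 15), (37, p, 21, 22)}
σ[F < A ∧ E ≥ 15]: keep tuples satisfying F < A ∧ E ≥ 15 → {(37, k, 18, 15), (37, k, 21, 22), (37, n, 18, 15), (37, n, 21, 22), (37, p, 18, 15), (37, p, 21, 22)}
Keep only column(s) A, D, E: {(37, k, 15), (37, k, 22), (37, n, 15), (37, n, 22), (37, p, 15), (37, p, 22)}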